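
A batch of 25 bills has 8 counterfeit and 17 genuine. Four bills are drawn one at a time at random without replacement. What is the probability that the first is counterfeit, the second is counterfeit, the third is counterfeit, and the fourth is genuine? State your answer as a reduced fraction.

Multiply the conditional probabilities at each draw: 8/25 · 7/24 · 6/23 · 17/22 = 5712/303600 = 119/6325.

119/6325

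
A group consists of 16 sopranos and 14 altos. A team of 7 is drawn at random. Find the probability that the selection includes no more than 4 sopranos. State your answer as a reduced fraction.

971/1305

Total selections: C(30,7) = 2035800.
Favorable selections (no more than 4 sopranos): C(16,0)·C(14,7) + C(16,1)·C(14,6) + C(16,2)·C(14,5) + C(16,3)·C(14,4) + C(16,4)·C(14,3) = 3432 + 48048 + 240240 + 560560 + 662480 = 1514760.
Probability = 1514760/2035800 = 971/1305.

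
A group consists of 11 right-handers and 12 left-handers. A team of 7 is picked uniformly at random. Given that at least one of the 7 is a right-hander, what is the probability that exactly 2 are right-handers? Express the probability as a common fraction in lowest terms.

Work in counts. Selections with at least one right-hander: C(23,7) − C(12,7) = 245157 − 792 = 244365.
Of those, selections where exactly 2 are right-handers: C(11,2)·C(12,5) = 55·792 = 43560.
Conditional probability = 43560/244365 = 264/1481.

264/1481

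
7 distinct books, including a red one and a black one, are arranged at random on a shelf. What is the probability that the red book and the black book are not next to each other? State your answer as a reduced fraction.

There are 7! = 5040 arrangements.
Arrangements with the red book and the black book adjacent: 2·6! = 1440.
So not adjacent: 5040 − 1440 = 3600, probability 3600/5040 = 5/7.

5/7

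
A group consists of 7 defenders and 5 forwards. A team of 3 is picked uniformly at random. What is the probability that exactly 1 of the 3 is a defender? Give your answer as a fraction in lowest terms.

7/22

There are C(12,3) = 220 ways to choose 3 from 12.
Selections with exactly 1 defender: choose 1 of the 7 defenders and 2 of the 5 forwards, C(7,1)·C(5,2) = 7·10 = 70.
Probability = 70/220 = 7/22.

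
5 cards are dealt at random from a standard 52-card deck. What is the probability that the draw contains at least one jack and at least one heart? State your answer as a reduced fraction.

229297/866320

There are C(52,5) = 2598960 possible draws.
By inclusion-exclusion on the complements, draws missing all jacks or all hearts: C(48,5) + C(39,5) − C(36,5) = 1712304 + 575757 − 376992 = 1911069.
So draws with at least one of each: 2598960 − 1911069 = 687891, probability 687891/2598960 = 229297/866320.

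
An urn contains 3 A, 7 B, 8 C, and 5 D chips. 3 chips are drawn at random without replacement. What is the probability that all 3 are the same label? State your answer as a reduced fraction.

102/1771

There are C(23,3) = 1771 ways to draw 3 chips.
All same label: C(3,3) + C(7,3) + C(8,3) + C(5,3) = 1 + 35 + 56 + 10 = 102.
Probability = 102/1771.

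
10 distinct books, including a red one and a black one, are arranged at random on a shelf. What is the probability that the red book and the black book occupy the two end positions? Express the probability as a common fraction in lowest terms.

There are 10! = 3628800 arrangements.
Place the red book and the black book at the ends in 2 ways, arrange the remaining 8 in 8! = 40320 ways: 2·40320 = 80640.
Probability = 80640/3628800 = 1/45.

1/45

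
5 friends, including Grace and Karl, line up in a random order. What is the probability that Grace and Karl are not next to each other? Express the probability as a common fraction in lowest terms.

3/5

There are 5! = 120 arrangements.
Arrangements with Grace and Karl adjacent: 2·4! = 48.
So not adjacent: 120 − 48 = 72, probability 72/120 = 3/5.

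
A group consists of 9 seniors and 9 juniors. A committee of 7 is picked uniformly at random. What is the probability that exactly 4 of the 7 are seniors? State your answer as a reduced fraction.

147/442

Total number of selections: C(18,7) = 31824.
Selections with exactly 4 seniors: choose 4 of the 9 seniors and 3 of the 9 juniors, C(9,4)·C(9,3) = 126·84 = 10584.
Probability = 10584/31824 = 147/442.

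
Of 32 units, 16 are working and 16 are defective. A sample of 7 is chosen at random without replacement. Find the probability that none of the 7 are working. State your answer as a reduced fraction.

55/16182

There are C(32,7) = 3365856 possible selections.
Selections with no working (all defective): C(16,7) = 11440.
Probability = 11440/3365856 = 55/16182.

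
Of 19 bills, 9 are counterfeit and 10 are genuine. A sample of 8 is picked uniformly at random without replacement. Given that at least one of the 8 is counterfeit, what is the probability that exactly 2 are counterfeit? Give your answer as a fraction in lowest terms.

120/1199

Work in counts. Selections with at least one counterfeit: C(19,8) − C(10,8) = 75582 − 45 = 75537.
Of those, selections where exactly 2 are counterfeit: C(9,2)·C(10,6) = 36·210 = 7560.
Conditional probability = 7560/75537 = 120/1199.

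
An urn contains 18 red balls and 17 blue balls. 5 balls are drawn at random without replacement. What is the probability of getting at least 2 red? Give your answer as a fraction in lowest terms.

There are C(35,5) = 324632 ways to choose the 5.
Count the complement (fewer than 2 red): C(18,0)·C(17,5) + C(18,1)·C(17,4) = 6188 + 42840 = 49028.
Probability = 1 − 49028/324632 = 275604/324632 = 579/682.

579/682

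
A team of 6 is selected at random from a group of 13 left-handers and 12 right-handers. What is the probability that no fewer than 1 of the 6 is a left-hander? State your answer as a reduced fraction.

572/575

Total selections: C(25,6) = 177100.
The complement is all 6 are right-handers: C(12,6) = 924.
Probability = 1 − 924/177100 = 176176/177100 = 572/575.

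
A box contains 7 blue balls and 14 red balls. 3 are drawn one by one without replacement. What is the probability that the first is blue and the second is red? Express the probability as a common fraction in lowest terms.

Multiply the conditional probabilities at each draw: 7/21 · 14/20 = 98/420 = 7/30.

7/30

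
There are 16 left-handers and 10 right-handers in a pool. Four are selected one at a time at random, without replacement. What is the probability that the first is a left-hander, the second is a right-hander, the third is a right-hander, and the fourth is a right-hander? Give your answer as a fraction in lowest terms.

Multiply the conditional probabilities at each draw: 16/26 · 10/25 · 9/24 · 8/23 = 11520/358800 = 48/1495.

48/1495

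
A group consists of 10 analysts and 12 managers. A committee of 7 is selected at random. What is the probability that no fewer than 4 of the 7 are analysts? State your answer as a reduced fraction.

Total selections: C(22,7) = 170544.
Favorable selections (no fewer than 4 analysts): C(10,4)·C(12,3) + C(10,5)·C(12,2) + C(10,6)·C(12,1) + C(10,7)·C(12,0) = 46200 + 16632 + 2520 + 120 = 65472.
Probability = 65472/170544 = 124/323.

124/323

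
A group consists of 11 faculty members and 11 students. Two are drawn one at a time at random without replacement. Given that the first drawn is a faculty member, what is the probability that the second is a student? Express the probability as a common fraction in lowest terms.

After removing one faculty member, 21 remain: 10 faculty members and 11 students.
So the probability the next is a student is 11/21.

11/21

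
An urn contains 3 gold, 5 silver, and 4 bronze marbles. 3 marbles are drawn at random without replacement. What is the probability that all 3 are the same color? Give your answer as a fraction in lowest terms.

There are C(12,3) = 220 ways to draw 3 marbles.
All same color: C(3,3) + C(5,3) + C(4,3) = 1 + 10 + 4 = 15.
Probability = 15/220 = 3/44.

3/44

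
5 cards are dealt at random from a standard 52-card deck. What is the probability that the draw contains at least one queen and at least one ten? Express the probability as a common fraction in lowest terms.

6509/64974

There are C(52,5) = 2598960 possible draws.
By inclusion-exclusion on the complements, draws missing all queens or all tens: C(48,5) + C(48,5) − C(44,5) = 1712304 + 1712304 − 1086008 = 2338600.
So draws with at least one of each: 2598960 − 2338600 = 260360, probability 260360/2598960 = 6509/64974.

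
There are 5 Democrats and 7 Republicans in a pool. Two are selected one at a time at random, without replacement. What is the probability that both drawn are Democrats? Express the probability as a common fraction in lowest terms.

Multiply the conditional probabilities at each draw: 5/12 · 4/11 = 20/132 = 5/33.

5/33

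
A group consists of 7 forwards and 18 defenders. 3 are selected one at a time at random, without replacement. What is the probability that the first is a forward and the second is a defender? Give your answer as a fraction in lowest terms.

Multiply the conditional probabilities at each draw: 7/25 · 18/24 = 126/600 = 21/100.

21/100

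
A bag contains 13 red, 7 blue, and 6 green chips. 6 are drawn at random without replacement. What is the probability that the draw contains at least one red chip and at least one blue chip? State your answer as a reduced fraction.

There are C(26,6) = 230230 possible draws.
By inclusion-exclusion on the complements, draws missing all red or all blue: C(13,6) + C(19,6) − C(6,6) = 1716 + 27132 − 1 = 28847.
So draws with at least one of each: 230230 − 28847 = 201383, probability 201383/230230 = 2213/2530.

2213/2530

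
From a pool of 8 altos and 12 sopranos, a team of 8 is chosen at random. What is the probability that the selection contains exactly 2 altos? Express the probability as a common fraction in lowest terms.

Total number of selections: C(20,8) = 125970.
Selections with exactly 2 altos: choose 2 of the 8 altos and 6 of the 12 sopranos, C(8,2)·C(12,6) = 28·924 = 25872.
Probability = 25872/125970 = 4312/20995.

4312/20995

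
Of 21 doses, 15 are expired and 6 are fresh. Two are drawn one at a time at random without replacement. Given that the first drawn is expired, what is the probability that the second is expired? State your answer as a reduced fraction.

After removing one expired, 20 remain: 14 expired and 6 fresh.
So the probability the next is expired is 14/20 = 7/10.

7/10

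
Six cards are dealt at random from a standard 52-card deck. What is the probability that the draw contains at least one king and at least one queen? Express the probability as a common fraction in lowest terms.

718637/5089630

There are C(52,6) = 20358520 possible draws.
By inclusion-exclusion on the complements, draws missing all kings or all queens: C(48,6) + C(48,6) − C(44,6) = 12271512 + 12271512 − 7059052 = 17483972.
So draws with at least one of each: 20358520 − 17483972 = 2874548, probability 2874548/20358520 = 718637/5089630.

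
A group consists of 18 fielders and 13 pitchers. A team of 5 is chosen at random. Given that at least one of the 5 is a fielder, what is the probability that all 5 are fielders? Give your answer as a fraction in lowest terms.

119/2342

Work in counts. Selections with at least one fielder: C(31,5) − C(13,5) = 169911 − 1287 = 168624.
Of those, selections where all 5 are fielders: C(18,5) = 8568.
Conditional probability = 8568/168624 = 119/2342.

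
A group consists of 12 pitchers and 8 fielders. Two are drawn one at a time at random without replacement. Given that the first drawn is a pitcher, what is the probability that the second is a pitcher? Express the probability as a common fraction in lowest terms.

After removing one pitcher, 19 remain: 11 pitchers and 8 fielders.
So the probability the next is a pitcher is 11/19.

11/19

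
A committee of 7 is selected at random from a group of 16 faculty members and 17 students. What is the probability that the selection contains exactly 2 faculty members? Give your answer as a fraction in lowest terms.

The sample space is all 7-subsets of the 33: C(33,7) = 4272048.
Selections with exactly 2 faculty members: choose 2 of the 16 faculty members and 5 of the 17 students, C(16,2)·C(17,5) = 120·6188 = 742560.
Probability = 742560/4272048 = 15470/89001.

15470/89001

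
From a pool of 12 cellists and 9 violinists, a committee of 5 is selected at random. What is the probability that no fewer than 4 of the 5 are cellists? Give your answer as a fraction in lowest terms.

Total selections: C(21,5) = 20349.
Favorable selections (no fewer than 4 cellists): C(12,4)·C(9,1) + C(12,5)·C(9,0) = 4455 + 792 = 5247.
Probability = 5247/20349 = 583/2261.

583/2261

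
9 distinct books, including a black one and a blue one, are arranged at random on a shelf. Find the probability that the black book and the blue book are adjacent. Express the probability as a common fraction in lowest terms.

There are 9! = 362880 arrangements.
Treat the black book and the blue book as a block: 8! arrangements of the blocks × 2 orders within the block = 2·40320 = 80640.
Probability = 80640/362880 = 2/9.

2/9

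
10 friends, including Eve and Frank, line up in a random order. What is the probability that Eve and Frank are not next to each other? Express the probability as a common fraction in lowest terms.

4/5

There are 10! = 3628800 arrangements.
Arrangements with Eve and Frank adjacent: 2·9! = 725760.
So not adjacent: 3628800 − 725760 = 2903040, probability 2903040/3628800 = 4/5.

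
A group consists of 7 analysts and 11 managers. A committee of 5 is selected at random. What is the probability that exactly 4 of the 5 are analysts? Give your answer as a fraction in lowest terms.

There are C(18,5) = 8568 ways to choose 5 from 18.
Selections with exactly 4 analysts: choose 4 of the 7 analysts and 1 of the 11 managers, C(7,4)·C(11,1) = 35·11 = 385.
Probability = 385/8568 = 55/1224.

55/1224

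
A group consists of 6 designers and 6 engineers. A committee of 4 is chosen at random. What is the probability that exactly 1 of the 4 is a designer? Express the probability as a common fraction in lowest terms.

Total number of selections: C(12,4) = 495.
Selections with exactly 1 designer: choose 1 of the 6 designers and 3 of the 6 engineers, C(6,1)·C(6,3) = 6·20 = 120.
Probability = 120/495 = 8/33.

8/33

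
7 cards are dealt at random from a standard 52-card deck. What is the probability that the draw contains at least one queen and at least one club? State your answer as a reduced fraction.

53122231/133784560

There are C(52,7) = 133784560 possible draws.
By inclusion-exclusion on the complements, draws missing all queens or all clubs: C(48,7) + C(39,7) − C(36,7) = 73629072 + 15380937 − 8347680 = 80662329.
So draws with at least one of each: 133784560 − 80662329 = 53122231, probability 53122231/133784560.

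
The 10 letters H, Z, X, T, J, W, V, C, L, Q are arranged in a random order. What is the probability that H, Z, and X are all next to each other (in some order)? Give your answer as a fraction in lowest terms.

There are 10! = 3628800 arrangements.
Treat the three as one block: 8! placements × 3! orders within the block = 40320·6 = 241920.
Probability = 241920/3628800 = 1/15.

1/15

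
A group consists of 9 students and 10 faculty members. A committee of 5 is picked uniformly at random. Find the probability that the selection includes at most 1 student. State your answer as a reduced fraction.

Total selections: C(19,5) = 11628.
Favorable selections (at most 1 student): C(9,0)·C(10,5) + C(9,1)·C(10,4) = 252 + 1890 = 2142.
Probability = 2142/11628 = 7/38.

7/38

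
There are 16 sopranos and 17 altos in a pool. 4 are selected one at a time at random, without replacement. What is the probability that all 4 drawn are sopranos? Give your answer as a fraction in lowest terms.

Multiply the conditional probabilities at each draw: 16/33 · 15/32 · 14/31 · 13/30 = 43680/982080 = 91/2046.

91/2046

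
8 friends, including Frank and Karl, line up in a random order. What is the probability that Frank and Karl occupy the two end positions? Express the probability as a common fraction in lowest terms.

There are 8! = 40320 arrangements.
Place Frank and Karl at the ends in 2 ways, arrange the remaining 6 in 6! = 720 ways: 2·720 = 1440.
Probability = 1440/40320 = 1/28.

1/28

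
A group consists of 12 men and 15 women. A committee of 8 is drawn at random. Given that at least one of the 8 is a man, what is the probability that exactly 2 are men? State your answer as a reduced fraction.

77/516

Work in counts. Selections with at least one man: C(27,8) − C(15,8) = 2220075 − 6435 = 2213640.
Of those, selections where exactly 2 are men: C(12,2)·C(15,6) = 66·5005 = 330330.
Conditional probability = 330330/2213640 = 77/516.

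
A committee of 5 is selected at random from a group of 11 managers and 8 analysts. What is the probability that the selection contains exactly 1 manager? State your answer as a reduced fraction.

The sample space is all 5-subsets of the 19: C(19,5) = 11628.
Selections with exactly 1 manager: choose 1 of the 11 managers and 4 of the 8 analysts, C(11,1)·C(8,4) = 11·70 = 770.
Probability = 770/11628 = 385/5814.

385/5814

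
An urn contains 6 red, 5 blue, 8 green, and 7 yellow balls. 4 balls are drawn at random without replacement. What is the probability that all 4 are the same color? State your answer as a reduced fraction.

5/598

There are C(26,4) = 14950 ways to draw 4 balls.
All same color: C(6,4) + C(5,4) + C(8,4) + C(7,4) = 15 + 5 + 70 + 35 = 125.
Probability = 125/14950 = 5/598.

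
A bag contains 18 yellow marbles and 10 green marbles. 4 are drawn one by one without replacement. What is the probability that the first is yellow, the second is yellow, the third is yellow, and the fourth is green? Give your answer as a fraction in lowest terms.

136/1365

Multiply the conditional probabilities at each draw: 18/28 · 17/27 · 16/26 · 10/25 = 48960/491400 = 136/1365.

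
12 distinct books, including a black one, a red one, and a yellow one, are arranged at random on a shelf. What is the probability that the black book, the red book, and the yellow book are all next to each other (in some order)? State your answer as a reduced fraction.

1/22

There are 12! = 479001600 arrangements.
Treat the three as one block: 10! placements × 3! orders within the block = 3628800·6 = 21772800.
Probability = 21772800/479001600 = 1/22.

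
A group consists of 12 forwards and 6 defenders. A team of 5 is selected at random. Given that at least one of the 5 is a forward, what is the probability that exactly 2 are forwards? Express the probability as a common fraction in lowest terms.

Work in counts. Selections with at least one forward: C(18,5) − C(6,5) = 8568 − 6 = 8562.
Of those, selections where exactly 2 are forwards: C(12,2)·C(6,3) = 66·20 = 1320.
Conditional probability = 1320/8562 = 220/1427.

220/1427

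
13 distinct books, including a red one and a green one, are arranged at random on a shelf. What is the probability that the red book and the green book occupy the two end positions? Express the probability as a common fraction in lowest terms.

1/78

There are 13! = 6227020800 arrangements.
Place the red book and the green book at the ends in 2 ways, arrange the remaining 11 in 11! = 39916800 ways: 2·39916800 = 79833600.
Probability = 79833600/6227020800 = 1/78.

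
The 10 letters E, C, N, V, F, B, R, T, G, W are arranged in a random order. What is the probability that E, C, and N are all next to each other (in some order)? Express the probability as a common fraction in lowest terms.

There are 10! = 3628800 arrangements.
Treat the three as one block: 8! placements × 3! orders within the block = 40320·6 = 241920.
Probability = 241920/3628800 = 1/15.

1/15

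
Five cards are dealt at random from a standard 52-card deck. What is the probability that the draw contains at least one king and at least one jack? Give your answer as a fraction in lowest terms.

There are C(52,5) = 2598960 possible draws.
By inclusion-exclusion on the complements, draws missing all kings or all jacks: C(48,5) + C(48,5) − C(44,5) = 1712304 + 1712304 − 1086008 = 2338600.
So draws with at least one of each: 2598960 − 2338600 = 260360, probability 260360/2598960 = 6509/64974.

6509/64974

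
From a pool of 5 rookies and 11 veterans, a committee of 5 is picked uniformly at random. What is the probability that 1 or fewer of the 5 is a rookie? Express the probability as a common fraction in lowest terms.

44/91

There are C(16,5) = 4368 ways to choose the 5.
Favorable selections (1 or fewer rookie): C(5,0)·C(11,5) + C(5,1)·C(11,4) = 462 + 1650 = 2112.
Probability = 2112/4368 = 44/91.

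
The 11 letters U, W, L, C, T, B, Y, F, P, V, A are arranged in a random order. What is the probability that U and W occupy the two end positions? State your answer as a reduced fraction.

1/55

There are 11! = 39916800 arrangements.
Place U and W at the ends in 2 ways, arrange the remaining 9 in 9! = 362880 ways: 2·362880 = 725760.
Probability = 725760/39916800 = 1/55.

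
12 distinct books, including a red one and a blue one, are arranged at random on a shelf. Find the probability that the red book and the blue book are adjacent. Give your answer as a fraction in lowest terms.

1/6

There are 12! = 479001600 arrangements.
Treat the red book and the blue book as a block: 11! arrangements of the blocks × 2 orders within the block = 2·39916800 = 79833600.
Probability = 79833600/479001600 = 1/6.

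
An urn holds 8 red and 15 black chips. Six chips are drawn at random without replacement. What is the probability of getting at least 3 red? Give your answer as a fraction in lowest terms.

There are C(23,6) = 100947 ways to choose the 6.
Count the complement (fewer than 3 red): C(8,0)·C(15,6) + C(8,1)·C(15,5) + C(8,2)·C(15,4) = 5005 + 24024 + 38220 = 67249.
Probability = 1 − 67249/100947 = 33698/100947 = 4814/14421.

4814/14421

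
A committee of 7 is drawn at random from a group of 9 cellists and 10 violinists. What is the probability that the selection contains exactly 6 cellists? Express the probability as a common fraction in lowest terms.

There are C(19,7) = 50388 ways to choose 7 from 19.
Selections with exactly 6 cellists: choose 6 of the 9 cellists and 1 of the 10 violinists, C(9,6)·C(10,1) = 84·10 = 840.
Probability = 840/50388 = 70/4199.

70/4199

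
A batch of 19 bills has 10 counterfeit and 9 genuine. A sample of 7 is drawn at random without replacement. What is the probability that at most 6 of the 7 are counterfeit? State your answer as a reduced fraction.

There are C(19,7) = 50388 ways to choose the 7.
Favorable selections (at most 6 counterfeit): C(10,0)·C(9,7) + C(10,1)·C(9,6) + C(10,2)·C(9,5) + C(10,3)·C(9,4) + C(10,4)·C(9,3) + C(10,5)·C(9,2) + C(10,6)·C(9,1) = 36 + 840 + 5670 + 15120 + 17640 + 9072 + 1890 = 50268.
Probability = 50268/50388 = 4189/4199.

4189/4199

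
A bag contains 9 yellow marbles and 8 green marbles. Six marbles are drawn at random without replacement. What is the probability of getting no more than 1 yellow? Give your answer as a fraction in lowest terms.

19/442

There are C(17,6) = 12376 ways to choose the 6.
Favorable selections (no more than 1 yellow): C(9,0)·C(8,6) + C(9,1)·C(8,5) = 28 + 504 = 532.
Probability = 532/12376 = 19/442.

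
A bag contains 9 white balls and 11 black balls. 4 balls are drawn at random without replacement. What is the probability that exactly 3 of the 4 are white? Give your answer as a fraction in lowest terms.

308/1615

The sample space is all 4-subsets of the 20: C(20,4) = 4845.
Selections with exactly 3 white: choose 3 of the 9 white and 1 of the 11 black, C(9,3)·C(11,1) = 84·11 = 924.
Probability = 924/4845 = 308/1615.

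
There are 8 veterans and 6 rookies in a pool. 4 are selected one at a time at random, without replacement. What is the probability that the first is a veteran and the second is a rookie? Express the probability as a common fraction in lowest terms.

24/91

Multiply the conditional probabilities at each draw: 8/14 · 6/13 = 48/182 = 24/91.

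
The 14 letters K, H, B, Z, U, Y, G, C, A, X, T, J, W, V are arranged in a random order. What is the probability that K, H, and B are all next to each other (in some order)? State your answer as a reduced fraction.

There are 14! = 87178291200 arrangements.
Treat the three as one block: 12! placements × 3! orders within the block = 479001600·6 = 2874009600.
Probability = 2874009600/87178291200 = 3/91.

3/91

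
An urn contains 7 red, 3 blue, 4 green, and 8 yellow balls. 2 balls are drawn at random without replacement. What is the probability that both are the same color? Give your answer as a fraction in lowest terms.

58/231

There are C(22,2) = 231 ways to draw 2 balls.
All same color: C(7,2) + C(3,2) + C(4,2) + C(8,2) = 21 + 3 + 6 + 28 = 58.
Probability = 58/231.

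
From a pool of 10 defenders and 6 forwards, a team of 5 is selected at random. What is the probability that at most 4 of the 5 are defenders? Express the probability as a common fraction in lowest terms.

49/52

Total selections: C(16,5) = 4368.
The complement is exactly 5 defenders: C(10,5)·C(6,0) = 252.
Probability = 1 − 252/4368 = 4116/4368 = 49/52.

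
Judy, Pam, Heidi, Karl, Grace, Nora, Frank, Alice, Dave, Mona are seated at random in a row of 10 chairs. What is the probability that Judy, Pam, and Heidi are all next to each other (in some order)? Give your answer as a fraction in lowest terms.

1/15

There are 10! = 3628800 arrangements.
Treat the three as one block: 8! placements × 3! orders within the block = 40320·6 = 241920.
Probability = 241920/3628800 = 1/15.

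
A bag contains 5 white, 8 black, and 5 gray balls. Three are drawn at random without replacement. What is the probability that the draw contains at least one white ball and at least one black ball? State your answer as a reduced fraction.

35/68

There are C(18,3) = 816 possible draws.
By inclusion-exclusion on the complements, draws missing all white or all black: C(13,3) + C(10,3) − C(5,3) = 286 + 120 − 10 = 396.
So draws with at least one of each: 816 − 396 = 420, probability 420/816 = 35/68.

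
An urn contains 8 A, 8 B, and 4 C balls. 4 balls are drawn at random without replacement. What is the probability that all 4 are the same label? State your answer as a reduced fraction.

There are C(20,4) = 4845 ways to draw 4 balls.
All same label: C(8,4) + C(8,4) + C(4,4) = 70 + 70 + 1 = 141.
Probability = 141/4845 = 47/1615.

47/1615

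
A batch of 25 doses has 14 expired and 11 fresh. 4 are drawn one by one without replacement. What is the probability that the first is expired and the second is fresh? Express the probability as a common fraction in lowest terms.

Multiply the conditional probabilities at each draw: 14/25 · 11/24 = 154/600 = 77/300.

77/300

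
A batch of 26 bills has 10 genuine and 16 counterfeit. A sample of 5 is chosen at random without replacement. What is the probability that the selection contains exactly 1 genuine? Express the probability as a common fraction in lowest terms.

70/253

The sample space is all 5-subsets of the 26: C(26,5) = 65780.
Selections with exactly 1 genuine: choose 1 of the 10 genuine and 4 of the 16 counterfeit, C(10,1)·C(16,4) = 10·1820 = 18200.
Probability = 18200/65780 = 70/253.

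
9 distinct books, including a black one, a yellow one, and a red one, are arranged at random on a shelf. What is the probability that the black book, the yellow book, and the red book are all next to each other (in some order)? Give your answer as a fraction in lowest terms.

1/12

There are 9! = 362880 arrangements.
Treat the three as one block: 7! placements × 3! orders within the block = 5040·6 = 30240.
Probability = 30240/362880 = 1/12.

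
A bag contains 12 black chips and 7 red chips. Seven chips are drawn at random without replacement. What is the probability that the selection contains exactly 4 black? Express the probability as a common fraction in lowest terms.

Total number of selections: C(19,7) = 50388.
Selections with exactly 4 black: choose 4 of the 12 black and 3 of the 7 red, C(12,4)·C(7,3) = 495·35 = 17325.
Probability = 17325/50388 = 5775/16796.

5775/16796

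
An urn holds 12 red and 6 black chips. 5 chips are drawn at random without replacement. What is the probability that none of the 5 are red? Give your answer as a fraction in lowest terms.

1/1428

There are C(18,5) = 8568 possible selections.
Selections with no red (all black): C(6,5) = 6.
Probability = 6/8568 = 1/1428.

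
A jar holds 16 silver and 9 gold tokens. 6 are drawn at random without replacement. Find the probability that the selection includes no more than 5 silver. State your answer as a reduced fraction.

549/575

Total selections: C(25,6) = 177100.
The complement is exactly 6 silver: C(16,6)·C(9,0) = 8008.
Probability = 1 − 8008/177100 = 169092/177100 = 549/575.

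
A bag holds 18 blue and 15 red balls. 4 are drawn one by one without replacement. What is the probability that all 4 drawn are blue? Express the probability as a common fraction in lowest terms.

51/682

Multiply the conditional probabilities at each draw: 18/33 · 17/32 · 16/31 · 15/30 = 73440/982080 = 51/682.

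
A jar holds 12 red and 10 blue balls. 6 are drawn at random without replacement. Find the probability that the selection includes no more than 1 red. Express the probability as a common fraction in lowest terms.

14/323

Total selections: C(22,6) = 74613.
Favorable selections (no more than 1 red): C(12,0)·C(10,6) + C(12,1)·C(10,5) = 210 + 3024 = 3234.
Probability = 3234/74613 = 14/323.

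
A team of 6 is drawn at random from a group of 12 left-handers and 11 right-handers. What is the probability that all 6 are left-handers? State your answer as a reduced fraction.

4/437

There are C(23,6) = 100947 possible selections.
Selections with all left-handers: C(12,6) = 924.
Probability = 924/100947 = 4/437.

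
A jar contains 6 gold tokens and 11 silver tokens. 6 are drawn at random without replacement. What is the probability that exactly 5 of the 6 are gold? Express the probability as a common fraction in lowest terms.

There are C(17,6) = 12376 ways to choose 6 from 17.
Selections with exactly 5 gold: choose 5 of the 6 gold and 1 of the 11 silver, C(6,5)·C(11,1) = 6·11 = 66.
Probability = 66/12376 = 33/6188.

33/6188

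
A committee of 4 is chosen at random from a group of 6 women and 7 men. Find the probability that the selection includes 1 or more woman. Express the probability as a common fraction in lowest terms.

Total selections: C(13,4) = 715.
Favorable selections (1 or more woman): C(6,1)·C(7,3) + C(6,2)·C(7,2) + C(6,3)·C(7,1) + C(6,4)·C(7,0) = 210 + 315 + 140 + 15 = 680.
Probability = 680/715 = 136/143.

136/143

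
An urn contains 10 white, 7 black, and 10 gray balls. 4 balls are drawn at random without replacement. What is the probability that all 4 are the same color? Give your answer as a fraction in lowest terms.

There are C(27,4) = 17550 ways to draw 4 balls.
All same color: C(10,4) + C(7,4) + C(10,4) = 210 + 35 + 210 = 455.
Probability = 455/17550 = 7/270.

7/270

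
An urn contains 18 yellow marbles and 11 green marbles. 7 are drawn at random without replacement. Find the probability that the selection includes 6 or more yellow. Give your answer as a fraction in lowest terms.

1513/10005

Total selections: C(29,7) = 1560780.
Favorable selections (6 or more yellow): C(18,6)·C(11,1) + C(18,7)·C(11,0) = 204204 + 31824 = 236028.
Probability = 236028/1560780 = 1513/10005.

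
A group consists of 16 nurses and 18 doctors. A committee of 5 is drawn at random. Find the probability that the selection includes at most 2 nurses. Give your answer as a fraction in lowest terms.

381/682

Total selections: C(34,5) = 278256.
Favorable selections (at most 2 nurses): C(16,0)·C(18,5) + C(16,1)·C(18,4) + C(16,2)·C(18,3) = 8568 + 48960 + 97920 = 155448.
Probability = 155448/278256 = 381/682.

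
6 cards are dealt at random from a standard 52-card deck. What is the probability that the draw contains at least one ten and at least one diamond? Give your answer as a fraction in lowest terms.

6772177/20358520

There are C(52,6) = 20358520 possible draws.
By inclusion-exclusion on the complements, draws missing all tens or all diamonds: C(48,6) + C(39,6) − C(36,6) = 12271512 + 3262623 − 1947792 = 13586343.
So draws with at least one of each: 20358520 − 13586343 = 6772177, probability 6772177/20358520.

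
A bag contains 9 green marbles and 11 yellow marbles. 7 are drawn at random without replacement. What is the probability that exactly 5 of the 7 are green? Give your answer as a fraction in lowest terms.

There are C(20,7) = 77520 ways to choose 7 from 20.
Selections with exactly 5 green: choose 5 of the 9 green and 2 of the 11 yellow, C(9,5)·C(11,2) = 126·55 = 6930.
Probability = 6930/77520 = 231/2584.

231/2584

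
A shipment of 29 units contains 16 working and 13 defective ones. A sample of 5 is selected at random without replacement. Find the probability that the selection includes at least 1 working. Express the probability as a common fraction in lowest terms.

1004/1015

Total selections: C(29,5) = 118755.
Favorable selections (at least 1 working): C(16,1)·C(13,4) + C(16,2)·C(13,3) + C(16,3)·C(13,2) + C(16,4)·C(13,1) + C(16,5)·C(13,0) = 11440 + 34320 + 43680 + 23660 + 4368 = 117468.
Probability = 117468/118755 = 1004/1015.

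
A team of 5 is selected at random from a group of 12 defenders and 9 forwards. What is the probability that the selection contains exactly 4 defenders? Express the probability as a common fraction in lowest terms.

495/2261

There are C(21,5) = 20349 ways to choose 5 from 21.
Selections with exactly 4 defenders: choose 4 of the 12 defenders and 1 of the 9 forwards, C(12,4)·C(9,1) = 495·9 = 4455.
Probability = 4455/20349 = 495/2261.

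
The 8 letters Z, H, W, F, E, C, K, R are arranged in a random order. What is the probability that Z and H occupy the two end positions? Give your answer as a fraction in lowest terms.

1/28

There are 8! = 40320 arrangements.
Place Z and H at the ends in 2 ways, arrange the remaining 6 in 6! = 720 ways: 2·720 = 1440.
Probability = 1440/40320 = 1/28.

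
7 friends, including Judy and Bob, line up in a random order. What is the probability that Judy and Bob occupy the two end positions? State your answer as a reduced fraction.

1/21

There are 7! = 5040 arrangements.
Place Judy and Bob at the ends in 2 ways, arrange the remaining 5 in 5! = 120 ways: 2·120 = 240.
Probability = 240/5040 = 1/21.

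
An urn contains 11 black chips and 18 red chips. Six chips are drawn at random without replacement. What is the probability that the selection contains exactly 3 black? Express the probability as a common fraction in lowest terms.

There are C(29,6) = 475020 ways to choose 6 from 29.
Selections with exactly 3 black: choose 3 of the 11 black and 3 of the 18 red, C(11,3)·C(18,3) = 165·816 = 134640.
Probability = 134640/475020 = 748/2639.

748/2639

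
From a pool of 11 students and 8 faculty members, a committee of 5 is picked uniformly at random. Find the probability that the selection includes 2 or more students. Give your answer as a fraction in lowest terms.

There are C(19,5) = 11628 ways to choose the 5.
Count the complement (fewer than 2 students): C(11,0)·C(8,5) + C(11,1)·C(8,4) = 56 + 770 = 826.
Probability = 1 − 826/11628 = 10802/11628 = 5401/5814.

5401/5814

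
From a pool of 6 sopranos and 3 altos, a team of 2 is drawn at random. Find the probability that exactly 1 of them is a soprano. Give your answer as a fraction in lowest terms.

There are C(9,2) = 36 ways to choose 2 from 9.
Selections with exactly 1 soprano: choose 1 of the 6 sopranos and 1 of the 3 altos, C(6,1)·C(3,1) = 6·3 = 18.
Probability = 18/36 = 1/2.

1/2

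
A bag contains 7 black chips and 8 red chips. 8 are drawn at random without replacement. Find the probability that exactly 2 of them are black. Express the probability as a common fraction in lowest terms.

Total number of selections: C(15,8) = 6435.
Selections with exactly 2 black: choose 2 of the 7 black and 6 of the 8 red, C(7,2)·C(8,6) = 21·28 = 588.
Probability = 588/6435 = 196/2145.

196/2145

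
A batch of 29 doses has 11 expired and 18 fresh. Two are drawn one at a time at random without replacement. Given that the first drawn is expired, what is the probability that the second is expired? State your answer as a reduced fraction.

5/14

After removing one expired, 28 remain: 10 expired and 18 fresh.
So the probability the next is expired is 10/28 = 5/14.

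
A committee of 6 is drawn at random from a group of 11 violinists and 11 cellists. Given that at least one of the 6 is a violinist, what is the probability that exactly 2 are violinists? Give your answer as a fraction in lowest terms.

550/2247

Work in counts. Selections with at least one violinist: C(22,6) − C(11,6) = 74613 − 462 = 74151.
Of those, selections where exactly 2 are violinists: C(11,2)·C(11,4) = 55·330 = 18150.
Conditional probability = 18150/74151 = 550/2247.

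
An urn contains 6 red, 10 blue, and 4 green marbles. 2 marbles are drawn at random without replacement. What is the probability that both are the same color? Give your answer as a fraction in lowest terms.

33/95

There are C(20,2) = 190 ways to draw 2 marbles.
All same color: C(6,2) + C(10,2) + C(4,2) = 15 + 45 + 6 = 66.
Probability = 66/190 = 33/95.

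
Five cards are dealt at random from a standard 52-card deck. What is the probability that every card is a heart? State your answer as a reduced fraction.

33/66640

There are C(52,5) = 2598960 possible 5-card hands.
Hands that are all hearts: C(13,5) = 1287.
Probability = 1287/2598960 = 33/66640.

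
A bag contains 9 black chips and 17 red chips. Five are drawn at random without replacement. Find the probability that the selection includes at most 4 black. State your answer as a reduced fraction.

Total selections: C(26,5) = 65780.
The complement is exactly 5 black: C(9,5)·C(17,0) = 126.
Probability = 1 − 126/65780 = 65654/65780 = 32827/32890.

32827/32890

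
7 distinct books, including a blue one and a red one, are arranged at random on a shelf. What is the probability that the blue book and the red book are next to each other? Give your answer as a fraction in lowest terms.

There are 7! = 5040 arrangements.
Treat the blue book and the red book as a block: 6! arrangements of the blocks × 2 orders within the block = 2·720 = 1440.
Probability = 1440/5040 = 2/7.

2/7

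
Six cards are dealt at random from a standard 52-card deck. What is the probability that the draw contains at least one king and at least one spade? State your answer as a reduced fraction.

6772177/20358520

There are C(52,6) = 20358520 possible draws.
By inclusion-exclusion on the complements, draws missing all kings or all spades: C(48,6) + C(39,6) − C(36,6) = 12271512 + 3262623 − 1947792 = 13586343.
So draws with at least one of each: 20358520 − 13586343 = 6772177, probability 6772177/20358520.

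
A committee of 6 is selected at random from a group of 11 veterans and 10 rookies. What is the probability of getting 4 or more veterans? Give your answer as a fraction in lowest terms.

There are C(21,6) = 54264 ways to choose the 6.
Favorable selections (4 or more veterans): C(11,4)·C(10,2) + C(11,5)·C(10,1) + C(11,6)·C(10,0) = 14850 + 4620 + 462 = 19932.
Probability = 19932/54264 = 1661/4522.

1661/4522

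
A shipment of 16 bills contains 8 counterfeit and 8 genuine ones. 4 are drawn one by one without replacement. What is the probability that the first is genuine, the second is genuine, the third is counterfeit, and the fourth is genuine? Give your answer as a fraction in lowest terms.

4/65

Multiply the conditional probabilities at each draw: 8/16 · 7/15 · 8/14 · 6/13 = 2688/43680 = 4/65.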